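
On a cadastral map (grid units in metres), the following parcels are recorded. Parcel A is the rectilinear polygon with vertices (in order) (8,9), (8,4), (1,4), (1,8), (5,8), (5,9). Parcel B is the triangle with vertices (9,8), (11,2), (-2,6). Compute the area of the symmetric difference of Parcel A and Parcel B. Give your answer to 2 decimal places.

|Parcel A| = 31, |Parcel B| = 35, |Parcel A∩Parcel B| = 20.3881.
|Parcel A △ Parcel B| = |Parcel A| + |Parcel B| − 2·|Parcel A∩Parcel B| = 31 + 35 − 40.7762 = 25.22.

25.22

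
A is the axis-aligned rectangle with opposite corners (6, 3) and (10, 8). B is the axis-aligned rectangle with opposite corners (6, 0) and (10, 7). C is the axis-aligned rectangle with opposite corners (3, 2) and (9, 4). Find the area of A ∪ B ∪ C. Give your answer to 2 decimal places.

By inclusion–exclusion:
Individual areas: |A| = 20, |B| = 28, |C| = 12.
|A∩B|: x∈[6,10], y∈[3,7] → 4·4 = 16.
|A∩C|: x∈[6,9], y∈[3,4] → 3·1 = 3.
|B∩C|: x∈[6,9], y∈[2,4] → 3·2 = 6.
|A∩B∩C| = 3.
|A ∪ B ∪ C| = 60 − 25 + 3 = 38.00.

38.00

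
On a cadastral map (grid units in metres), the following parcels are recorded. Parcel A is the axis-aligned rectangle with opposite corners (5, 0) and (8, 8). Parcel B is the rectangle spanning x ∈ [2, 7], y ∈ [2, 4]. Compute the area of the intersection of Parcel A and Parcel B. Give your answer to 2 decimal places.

|Parcel A∩Parcel B|: x∈[5,7], y∈[2,4] → 2·2 = 4.

4.00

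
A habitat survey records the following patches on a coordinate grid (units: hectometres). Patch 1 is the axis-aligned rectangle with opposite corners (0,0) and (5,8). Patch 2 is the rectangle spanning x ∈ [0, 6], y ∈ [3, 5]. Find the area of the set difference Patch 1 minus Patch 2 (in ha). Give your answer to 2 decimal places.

30.00

|Patch 1∩Patch 2|: x∈[0,5], y∈[3,5] → 5·2 = 10.
|Patch 1| = 40.
|Patch 1 ∖ Patch 2| = |Patch 1| − |Patch 1∩Patch 2| = 40 − 10 = 30.00.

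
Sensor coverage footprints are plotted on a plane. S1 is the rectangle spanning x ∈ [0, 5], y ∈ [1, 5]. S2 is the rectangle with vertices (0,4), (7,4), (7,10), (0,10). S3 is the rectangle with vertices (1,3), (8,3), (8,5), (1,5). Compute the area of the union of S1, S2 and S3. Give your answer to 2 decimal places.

61.00

By inclusion–exclusion:
Individual areas: |S1| = 20, |S2| = 42, |S3| = 14.
|S1∩S2|: x∈[0,5], y∈[4,5] → 5·1 = 5.
|S1∩S3|: x∈[1,5], y∈[3,5] → 4·2 = 8.
|S2∩S3|: x∈[1,7], y∈[4,5] → 6·1 = 6.
|S1∩S2∩S3| = 4.
|S1 ∪ S2 ∪ S3| = 76 − 19 + 4 = 61.00.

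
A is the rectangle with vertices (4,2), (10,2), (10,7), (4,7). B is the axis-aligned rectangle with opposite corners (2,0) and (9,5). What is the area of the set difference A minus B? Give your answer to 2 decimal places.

15.00

|A∩B|: x∈[4,9], y∈[2,5] → 5·3 = 15.
|A| = 30.
|A ∖ B| = |A| − |A∩B| = 30 − 15 = 15.00.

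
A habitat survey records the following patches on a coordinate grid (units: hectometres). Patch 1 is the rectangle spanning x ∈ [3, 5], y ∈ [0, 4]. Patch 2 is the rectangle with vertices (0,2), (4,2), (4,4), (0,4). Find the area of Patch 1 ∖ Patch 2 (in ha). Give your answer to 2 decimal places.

|Patch 1∩Patch 2|: x∈[3,4], y∈[2,4] → 1·2 = 2.
|Patch 1| = 8.
|Patch 1 ∖ Patch 2| = |Patch 1| − |Patch 1∩Patch 2| = 8 − 2 = 6.00.

6.00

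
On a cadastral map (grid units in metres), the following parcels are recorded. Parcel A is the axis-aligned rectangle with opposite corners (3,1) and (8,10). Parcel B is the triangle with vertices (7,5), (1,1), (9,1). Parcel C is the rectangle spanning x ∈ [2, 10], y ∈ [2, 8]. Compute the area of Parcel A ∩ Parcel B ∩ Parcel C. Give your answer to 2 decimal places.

The intersection is the polygon with vertices (3,2.333), (7,5), (8,3), (8,2), (3,2).
By the shoelace formula its area is 8.67.

8.67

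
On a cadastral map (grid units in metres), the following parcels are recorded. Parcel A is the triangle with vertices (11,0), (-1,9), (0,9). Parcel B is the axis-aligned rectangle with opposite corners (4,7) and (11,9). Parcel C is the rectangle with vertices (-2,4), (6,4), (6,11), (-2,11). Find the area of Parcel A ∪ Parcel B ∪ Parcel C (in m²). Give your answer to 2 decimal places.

66.89

By inclusion–exclusion:
Individual areas: |Parcel A| = 4.5, |Parcel B| = 14, |Parcel C| = 56.
|Parcel A∩Parcel B| = 0.
|Parcel A∩Parcel C| = 3.6061.
|Parcel B∩Parcel C|: x∈[4,6], y∈[7,9] → 2·2 = 4.
|Parcel A∩Parcel B∩Parcel C| = 0.
|Parcel A ∪ Parcel B ∪ Parcel C| = 74.5 − 7.6061 + 0 = 66.89.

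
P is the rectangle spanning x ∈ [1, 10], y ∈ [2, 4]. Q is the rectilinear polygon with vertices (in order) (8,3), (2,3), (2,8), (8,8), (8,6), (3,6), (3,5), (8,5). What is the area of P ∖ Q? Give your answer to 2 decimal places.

|P| = 18, |P∩Q| = 6.
|P ∖ Q| = |P| − |P∩Q| = 18 − 6 = 12.00.

12.00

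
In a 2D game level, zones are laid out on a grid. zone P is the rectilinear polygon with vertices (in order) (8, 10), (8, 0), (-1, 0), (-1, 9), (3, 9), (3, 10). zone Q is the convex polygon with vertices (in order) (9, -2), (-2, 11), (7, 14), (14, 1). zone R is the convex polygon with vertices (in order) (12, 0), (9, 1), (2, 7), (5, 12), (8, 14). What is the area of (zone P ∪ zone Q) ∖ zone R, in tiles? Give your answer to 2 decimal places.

|zone P ∪ zone Q| = 158.5.
|(zone P ∪ zone Q) ∩ zone R| = 64.267.
|(zone P ∪ zone Q) ∖ zone R| = 158.5 − 64.267 = 94.23.

94.23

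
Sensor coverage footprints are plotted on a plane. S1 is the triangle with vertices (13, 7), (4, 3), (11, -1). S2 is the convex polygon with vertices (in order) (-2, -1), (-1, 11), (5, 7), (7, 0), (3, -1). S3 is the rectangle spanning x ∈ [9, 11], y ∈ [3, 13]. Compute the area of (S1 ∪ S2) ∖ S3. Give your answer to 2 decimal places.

|S1 ∪ S2| = 102.5266.
|(S1 ∪ S2) ∩ S3| = 5.3333.
|(S1 ∪ S2) ∖ S3| = 102.5266 − 5.3333 = 97.19.

97.19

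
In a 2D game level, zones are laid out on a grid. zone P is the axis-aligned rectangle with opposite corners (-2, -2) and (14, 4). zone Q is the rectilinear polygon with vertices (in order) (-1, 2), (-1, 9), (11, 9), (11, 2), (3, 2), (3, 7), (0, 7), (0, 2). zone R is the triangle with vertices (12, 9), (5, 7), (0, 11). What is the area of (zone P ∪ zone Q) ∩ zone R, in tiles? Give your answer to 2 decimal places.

The region (zone P ∪ zone Q) ∩ zone R is the polygon with vertices (11,9), (11,8.714), (5,7), (2.5,9).
By the shoelace formula its area is 9.36.

9.36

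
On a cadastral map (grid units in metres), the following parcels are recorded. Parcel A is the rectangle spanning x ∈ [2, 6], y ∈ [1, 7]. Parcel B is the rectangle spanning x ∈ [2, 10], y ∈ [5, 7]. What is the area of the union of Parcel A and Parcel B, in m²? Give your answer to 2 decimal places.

By inclusion–exclusion:
Individual areas: |Parcel A| = 24, |Parcel B| = 16.
|Parcel A∩Parcel B|: x∈[2,6], y∈[5,7] → 4·2 = 8.
|Parcel A ∪ Parcel B| = 40 − 8 = 32.00.

32.00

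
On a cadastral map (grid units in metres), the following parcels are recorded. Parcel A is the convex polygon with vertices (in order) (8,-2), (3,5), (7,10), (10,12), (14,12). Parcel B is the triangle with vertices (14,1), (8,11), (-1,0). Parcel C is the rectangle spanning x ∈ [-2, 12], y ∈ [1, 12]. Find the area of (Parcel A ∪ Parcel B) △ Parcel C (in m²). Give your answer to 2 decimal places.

89.70

|Parcel A ∪ Parcel B| = 102.07.
|(Parcel A ∪ Parcel B) ∩ Parcel C| = 83.1833.
|(Parcel A ∪ Parcel B) △ Parcel C| = 102.07 + 154 − 166.3666 = 89.70.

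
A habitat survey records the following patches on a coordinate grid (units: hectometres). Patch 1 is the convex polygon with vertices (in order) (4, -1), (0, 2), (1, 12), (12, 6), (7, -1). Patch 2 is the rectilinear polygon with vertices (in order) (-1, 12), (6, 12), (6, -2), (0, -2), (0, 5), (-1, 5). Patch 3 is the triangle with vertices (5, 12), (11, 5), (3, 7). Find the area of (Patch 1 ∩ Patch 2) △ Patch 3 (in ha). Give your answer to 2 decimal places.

66.40

|Patch 1 ∩ Patch 2| = 60.1818.
|(Patch 1 ∩ Patch 2) ∩ Patch 3| = 7.8889.
|(Patch 1 ∩ Patch 2) △ Patch 3| = 60.1818 + 22 − 15.7778 = 66.40.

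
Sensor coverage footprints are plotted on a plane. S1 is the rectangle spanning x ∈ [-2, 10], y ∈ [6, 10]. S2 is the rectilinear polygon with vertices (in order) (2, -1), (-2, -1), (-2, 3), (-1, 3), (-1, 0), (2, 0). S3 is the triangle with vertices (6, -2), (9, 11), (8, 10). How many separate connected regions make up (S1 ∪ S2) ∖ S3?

(S1 ∪ S2) ∖ S3 splits into 3 disjoint pieces (area 6.7692, area 38.6667, area 7).

3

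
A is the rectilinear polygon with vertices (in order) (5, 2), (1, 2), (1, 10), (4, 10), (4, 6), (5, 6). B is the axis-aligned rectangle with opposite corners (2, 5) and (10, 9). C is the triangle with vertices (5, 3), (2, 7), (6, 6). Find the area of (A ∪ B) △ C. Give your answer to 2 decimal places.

|A ∪ B| = 51.
|(A ∪ B) ∩ C| = 5.8333.
|(A ∪ B) △ C| = 51 + 6.5 − 11.6667 = 45.83.

45.83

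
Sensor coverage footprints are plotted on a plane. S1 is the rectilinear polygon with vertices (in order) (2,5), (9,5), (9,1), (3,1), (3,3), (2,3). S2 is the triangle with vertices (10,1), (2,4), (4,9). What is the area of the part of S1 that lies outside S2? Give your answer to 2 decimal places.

|S1| = 26, |S1∩S2| = 13.3208.
|S1 ∖ S2| = |S1| − |S1∩S2| = 26 − 13.3208 = 12.68.

12.68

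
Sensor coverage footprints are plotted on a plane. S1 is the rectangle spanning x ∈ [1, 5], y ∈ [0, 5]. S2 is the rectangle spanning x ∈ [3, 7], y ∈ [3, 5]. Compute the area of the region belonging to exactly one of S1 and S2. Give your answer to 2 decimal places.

|S1∩S2|: x∈[3,5], y∈[3,5] → 2·2 = 4.
|S1 △ S2| = |S1| + |S2| − 2·|S1∩S2| = 20 + 8 − 8 = 20.00.

20.00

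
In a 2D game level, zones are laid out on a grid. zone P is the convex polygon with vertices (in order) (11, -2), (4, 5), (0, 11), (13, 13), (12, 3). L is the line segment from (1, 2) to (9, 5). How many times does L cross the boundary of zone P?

1

The segment meets the boundary at (5.364,3.636).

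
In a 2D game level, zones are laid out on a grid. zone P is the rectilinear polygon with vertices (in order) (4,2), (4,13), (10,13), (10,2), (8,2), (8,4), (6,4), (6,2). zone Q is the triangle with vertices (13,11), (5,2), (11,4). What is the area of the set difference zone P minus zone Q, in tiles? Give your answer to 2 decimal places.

54.43

|zone P| = 62, |zone P∩zone Q| = 7.5694.
|zone P ∖ zone Q| = |zone P| − |zone P∩zone Q| = 62 − 7.5694 = 54.43.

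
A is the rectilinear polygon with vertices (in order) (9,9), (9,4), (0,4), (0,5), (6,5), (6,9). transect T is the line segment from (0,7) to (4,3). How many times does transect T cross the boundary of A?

2

The segment meets the boundary at (3,4), (2,5).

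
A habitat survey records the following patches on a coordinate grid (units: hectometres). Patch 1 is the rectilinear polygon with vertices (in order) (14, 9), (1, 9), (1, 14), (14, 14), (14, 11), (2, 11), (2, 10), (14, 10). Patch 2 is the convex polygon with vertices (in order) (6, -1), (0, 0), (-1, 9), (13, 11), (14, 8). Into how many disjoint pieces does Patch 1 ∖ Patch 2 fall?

2

Patch 1 ∖ Patch 2 splits into 2 disjoint pieces (area 0.5, area 41.7857).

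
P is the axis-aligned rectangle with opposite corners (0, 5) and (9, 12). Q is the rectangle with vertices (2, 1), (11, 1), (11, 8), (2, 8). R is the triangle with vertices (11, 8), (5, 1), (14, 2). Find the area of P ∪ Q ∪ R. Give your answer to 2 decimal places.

114.50

By inclusion–exclusion:
Individual areas: |P| = 63, |Q| = 63, |R| = 28.5.
|P∩Q|: x∈[2,9], y∈[5,8] → 7·3 = 21.
|P∩R| = 0.1905.
|Q∩R| = 19.
|P∩Q∩R| = 0.1905.
|P ∪ Q ∪ R| = 154.5 − 40.1905 + 0.1905 = 114.50.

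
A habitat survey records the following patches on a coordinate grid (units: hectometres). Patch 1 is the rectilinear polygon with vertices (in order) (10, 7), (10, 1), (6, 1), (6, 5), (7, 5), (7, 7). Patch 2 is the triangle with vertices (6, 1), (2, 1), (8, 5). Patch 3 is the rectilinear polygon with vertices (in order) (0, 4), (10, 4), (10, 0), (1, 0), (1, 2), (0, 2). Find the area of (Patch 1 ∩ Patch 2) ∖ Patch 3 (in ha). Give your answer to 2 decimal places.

0.50

|Patch 1 ∩ Patch 2| = 2.6667.
|(Patch 1 ∩ Patch 2) ∩ Patch 3| = 2.1667.
|(Patch 1 ∩ Patch 2) ∖ Patch 3| = 2.6667 − 2.1667 = 0.50.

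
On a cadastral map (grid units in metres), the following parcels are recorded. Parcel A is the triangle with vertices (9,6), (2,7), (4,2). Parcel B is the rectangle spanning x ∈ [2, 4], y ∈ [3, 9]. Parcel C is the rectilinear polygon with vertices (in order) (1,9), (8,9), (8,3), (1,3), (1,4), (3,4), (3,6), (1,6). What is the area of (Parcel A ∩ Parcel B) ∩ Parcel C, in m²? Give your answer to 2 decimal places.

The region (Parcel A ∩ Parcel B) ∩ Parcel C is the polygon with vertices (4,3), (3.6,3), (3,4.5), (3,6), (2.4,6), (2,7), (4,6.714).
By the shoelace formula its area is 4.06.

4.06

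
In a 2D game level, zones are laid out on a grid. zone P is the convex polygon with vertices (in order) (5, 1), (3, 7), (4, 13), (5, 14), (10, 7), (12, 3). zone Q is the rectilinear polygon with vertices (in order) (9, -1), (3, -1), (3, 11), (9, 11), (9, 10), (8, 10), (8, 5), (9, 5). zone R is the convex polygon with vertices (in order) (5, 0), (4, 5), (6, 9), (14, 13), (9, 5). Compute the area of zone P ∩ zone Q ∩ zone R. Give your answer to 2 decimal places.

24.72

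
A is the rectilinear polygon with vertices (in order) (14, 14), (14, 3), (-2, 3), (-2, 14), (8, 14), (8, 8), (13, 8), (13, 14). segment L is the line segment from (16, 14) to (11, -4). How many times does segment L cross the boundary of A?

The segment meets the boundary at (12.944,3), (14,6.8).

2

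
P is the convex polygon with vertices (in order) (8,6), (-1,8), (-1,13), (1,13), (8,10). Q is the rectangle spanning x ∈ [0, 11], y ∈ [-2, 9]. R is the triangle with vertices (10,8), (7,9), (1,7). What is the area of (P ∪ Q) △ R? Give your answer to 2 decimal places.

|P ∪ Q| = 147.6111.
|(P ∪ Q) ∩ R| = 6.
|(P ∪ Q) △ R| = 147.6111 + 6 − 12 = 141.61.

141.61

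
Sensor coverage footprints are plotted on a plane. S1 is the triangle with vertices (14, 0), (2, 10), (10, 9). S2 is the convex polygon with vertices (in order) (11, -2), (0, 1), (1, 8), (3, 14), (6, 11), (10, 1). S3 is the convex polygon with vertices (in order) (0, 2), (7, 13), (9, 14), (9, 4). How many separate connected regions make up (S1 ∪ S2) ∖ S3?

(S1 ∪ S2) ∖ S3 splits into 3 disjoint pieces (area 34.1303, area 23.8421, area 16.6458).

3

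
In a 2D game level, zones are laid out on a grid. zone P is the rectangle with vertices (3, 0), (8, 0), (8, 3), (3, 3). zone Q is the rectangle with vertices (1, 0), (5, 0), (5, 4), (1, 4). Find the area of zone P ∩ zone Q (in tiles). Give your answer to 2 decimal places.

6.00

|zone P∩zone Q|: x∈[3,5], y∈[0,3] → 2·3 = 6.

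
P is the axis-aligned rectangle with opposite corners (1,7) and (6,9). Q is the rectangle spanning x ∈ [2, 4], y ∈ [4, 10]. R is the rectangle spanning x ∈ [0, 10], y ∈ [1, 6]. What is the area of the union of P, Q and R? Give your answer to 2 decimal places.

By inclusion–exclusion:
Individual areas: |P| = 10, |Q| = 12, |R| = 50.
|P∩Q|: x∈[2,4], y∈[7,9] → 2·2 = 4.
|P∩R| = 0 (no overlap).
|Q∩R|: x∈[2,4], y∈[4,6] → 2·2 = 4.
|P∩Q∩R| = 0.
|P ∪ Q ∪ R| = 72 − 8 + 0 = 64.00.

64.00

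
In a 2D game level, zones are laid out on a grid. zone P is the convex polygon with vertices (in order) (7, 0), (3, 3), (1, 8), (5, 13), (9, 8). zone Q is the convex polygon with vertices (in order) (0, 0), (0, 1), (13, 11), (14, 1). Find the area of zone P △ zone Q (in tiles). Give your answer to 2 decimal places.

96.95

|zone P| = 59, |zone Q| = 77, |zone P∩zone Q| = 19.5237.
|zone P △ zone Q| = |zone P| + |zone Q| − 2·|zone P∩zone Q| = 59 + 77 − 39.0474 = 96.95.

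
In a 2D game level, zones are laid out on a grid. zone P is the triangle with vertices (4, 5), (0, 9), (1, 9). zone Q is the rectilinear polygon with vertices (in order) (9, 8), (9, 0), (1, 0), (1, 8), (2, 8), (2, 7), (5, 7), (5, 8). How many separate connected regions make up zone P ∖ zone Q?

2

zone P ∖ zone Q splits into 2 disjoint pieces (area 0.875, area 0.1667).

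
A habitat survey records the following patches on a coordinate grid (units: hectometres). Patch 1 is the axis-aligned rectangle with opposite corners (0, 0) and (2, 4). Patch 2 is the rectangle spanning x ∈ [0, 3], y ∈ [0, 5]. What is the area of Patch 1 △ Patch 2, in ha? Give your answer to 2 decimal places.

|Patch 1∩Patch 2|: x∈[0,2], y∈[0,4] → 2·4 = 8.
|Patch 1 △ Patch 2| = |Patch 1| + |Patch 2| − 2·|Patch 1∩Patch 2| = 8 + 15 − 16 = 7.00.

7.00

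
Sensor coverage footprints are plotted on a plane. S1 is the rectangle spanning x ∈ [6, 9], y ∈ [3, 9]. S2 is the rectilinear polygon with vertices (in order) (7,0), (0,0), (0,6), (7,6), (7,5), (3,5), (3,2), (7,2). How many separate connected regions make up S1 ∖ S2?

S1 ∖ S2 is a single connected region.

1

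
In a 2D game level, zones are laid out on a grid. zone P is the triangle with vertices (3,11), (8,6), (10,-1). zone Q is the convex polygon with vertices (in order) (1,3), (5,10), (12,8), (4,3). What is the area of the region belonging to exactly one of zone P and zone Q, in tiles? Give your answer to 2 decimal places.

36.13

|zone P| = 12.5, |zone Q| = 36, |zone P∩zone Q| = 6.1834.
|zone P △ zone Q| = |zone P| + |zone Q| − 2·|zone P∩zone Q| = 12.5 + 36 − 12.3668 = 36.13.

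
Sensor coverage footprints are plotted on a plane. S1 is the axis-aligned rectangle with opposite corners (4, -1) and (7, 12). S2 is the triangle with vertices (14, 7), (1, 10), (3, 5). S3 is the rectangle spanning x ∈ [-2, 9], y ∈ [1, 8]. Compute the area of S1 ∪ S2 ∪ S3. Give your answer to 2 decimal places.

105.09

By inclusion–exclusion:
Individual areas: |S1| = 39, |S2| = 29.5, |S3| = 77.
|S1∩S2| = 10.521.
|S1∩S3|: x∈[4,7], y∈[1,8] → 3·7 = 21.
|S2∩S3| = 16.5273.
|S1∩S2∩S3| = 7.6364.
|S1 ∪ S2 ∪ S3| = 145.5 − 48.0483 + 7.6364 = 105.09.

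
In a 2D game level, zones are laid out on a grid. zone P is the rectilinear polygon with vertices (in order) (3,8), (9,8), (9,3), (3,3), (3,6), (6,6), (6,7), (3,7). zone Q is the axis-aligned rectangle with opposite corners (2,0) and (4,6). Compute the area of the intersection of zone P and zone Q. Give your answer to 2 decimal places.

The intersection is the polygon with vertices (3,3), (3,6), (4,6), (4,3).
By the shoelace formula its area is 3.00.

3.00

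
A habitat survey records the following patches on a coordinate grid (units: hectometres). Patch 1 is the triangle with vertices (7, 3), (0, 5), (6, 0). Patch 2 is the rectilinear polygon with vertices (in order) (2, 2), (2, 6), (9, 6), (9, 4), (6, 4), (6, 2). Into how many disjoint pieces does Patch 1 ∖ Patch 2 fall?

2

Patch 1 ∖ Patch 2 splits into 2 disjoint pieces (area 4.0429, area 1.0952).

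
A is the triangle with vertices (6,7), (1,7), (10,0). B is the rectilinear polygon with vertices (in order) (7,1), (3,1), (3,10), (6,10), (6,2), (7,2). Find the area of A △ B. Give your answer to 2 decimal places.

29.17

|A| = 17.5, |B| = 28, |A∩B| = 8.1667.
|A △ B| = |A| + |B| − 2·|A∩B| = 17.5 + 28 − 16.3333 = 29.17.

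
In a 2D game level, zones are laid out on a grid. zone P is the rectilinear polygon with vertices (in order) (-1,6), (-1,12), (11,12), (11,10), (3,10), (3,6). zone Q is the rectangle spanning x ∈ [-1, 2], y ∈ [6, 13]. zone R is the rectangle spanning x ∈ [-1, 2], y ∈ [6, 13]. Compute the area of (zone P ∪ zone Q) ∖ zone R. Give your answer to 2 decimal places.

|zone P ∪ zone Q| = 43.
|(zone P ∪ zone Q) ∩ zone R| = 21.
|(zone P ∪ zone Q) ∖ zone R| = 43 − 21 = 22.00.

22.00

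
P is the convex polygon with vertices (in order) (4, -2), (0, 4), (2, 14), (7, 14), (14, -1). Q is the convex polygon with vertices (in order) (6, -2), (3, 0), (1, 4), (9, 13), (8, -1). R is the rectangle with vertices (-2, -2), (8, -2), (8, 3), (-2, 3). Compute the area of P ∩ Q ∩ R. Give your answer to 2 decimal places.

23.17

The intersection is the polygon with vertices (6.5,-1.75), (5.739,-1.826), (3,0), (1.5,3), (8,3), (8,-1).
By the shoelace formula its area is 23.17.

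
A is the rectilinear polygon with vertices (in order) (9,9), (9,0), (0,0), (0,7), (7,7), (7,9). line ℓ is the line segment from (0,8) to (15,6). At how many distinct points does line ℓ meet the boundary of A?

The segment meets the boundary at (9,6.8), (7,7.067).

2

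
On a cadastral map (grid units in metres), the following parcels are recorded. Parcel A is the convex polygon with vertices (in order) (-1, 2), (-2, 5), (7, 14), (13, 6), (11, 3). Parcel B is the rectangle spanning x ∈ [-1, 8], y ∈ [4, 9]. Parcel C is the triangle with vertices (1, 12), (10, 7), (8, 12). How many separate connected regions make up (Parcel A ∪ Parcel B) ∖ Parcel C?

1

(Parcel A ∪ Parcel B) ∖ Parcel C is a single connected region.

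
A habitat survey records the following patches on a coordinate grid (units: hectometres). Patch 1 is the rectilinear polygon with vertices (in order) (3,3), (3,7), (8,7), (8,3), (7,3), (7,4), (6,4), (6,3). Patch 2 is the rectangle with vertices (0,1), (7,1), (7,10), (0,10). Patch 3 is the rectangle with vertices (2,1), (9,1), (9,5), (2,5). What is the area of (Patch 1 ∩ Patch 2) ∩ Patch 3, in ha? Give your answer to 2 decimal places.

7.00

|Patch 1 ∩ Patch 2| = 15.
|(Patch 1 ∩ Patch 2) ∩ Patch 3| = 7.00.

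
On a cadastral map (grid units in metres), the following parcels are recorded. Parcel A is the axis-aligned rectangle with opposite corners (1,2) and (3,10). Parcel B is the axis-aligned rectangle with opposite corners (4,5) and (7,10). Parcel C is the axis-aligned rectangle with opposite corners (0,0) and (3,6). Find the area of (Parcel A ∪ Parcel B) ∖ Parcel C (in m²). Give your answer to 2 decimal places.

|Parcel A ∪ Parcel B| = 31.
|(Parcel A ∪ Parcel B) ∩ Parcel C| = 8.
|(Parcel A ∪ Parcel B) ∖ Parcel C| = 31 − 8 = 23.00.

23.00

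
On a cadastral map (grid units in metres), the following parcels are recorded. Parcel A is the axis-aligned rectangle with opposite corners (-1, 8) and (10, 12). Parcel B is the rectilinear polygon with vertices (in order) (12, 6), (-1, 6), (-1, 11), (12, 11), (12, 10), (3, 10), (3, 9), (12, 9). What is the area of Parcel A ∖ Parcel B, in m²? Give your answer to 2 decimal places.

|Parcel A| = 44, |Parcel A∩Parcel B| = 26.
|Parcel A ∖ Parcel B| = |Parcel A| − |Parcel A∩Parcel B| = 44 − 26 = 18.00.

18.00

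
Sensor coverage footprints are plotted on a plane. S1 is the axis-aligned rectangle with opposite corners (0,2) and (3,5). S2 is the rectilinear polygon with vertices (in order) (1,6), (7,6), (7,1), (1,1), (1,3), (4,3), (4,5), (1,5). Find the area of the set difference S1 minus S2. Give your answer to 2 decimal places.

7.00

|S1| = 9, |S1∩S2| = 2.
|S1 ∖ S2| = |S1| − |S1∩S2| = 9 − 2 = 7.00.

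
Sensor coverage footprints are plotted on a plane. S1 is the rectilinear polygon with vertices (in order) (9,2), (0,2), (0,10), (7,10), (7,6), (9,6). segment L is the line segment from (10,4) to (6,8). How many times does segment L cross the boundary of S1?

3

The segment meets the boundary at (7,7), (8,6), (9,5).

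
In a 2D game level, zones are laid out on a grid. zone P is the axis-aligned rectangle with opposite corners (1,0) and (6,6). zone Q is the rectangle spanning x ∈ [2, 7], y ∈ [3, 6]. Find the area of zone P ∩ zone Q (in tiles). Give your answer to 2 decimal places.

12.00

|zone P∩zone Q|: x∈[2,6], y∈[3,6] → 4·3 = 12.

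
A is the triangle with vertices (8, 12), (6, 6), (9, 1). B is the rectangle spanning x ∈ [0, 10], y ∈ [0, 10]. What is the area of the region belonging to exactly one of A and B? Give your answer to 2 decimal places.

|A| = 14, |B| = 100, |A∩B| = 13.1515.
|A △ B| = |A| + |B| − 2·|A∩B| = 14 + 100 − 26.303 = 87.70.

87.70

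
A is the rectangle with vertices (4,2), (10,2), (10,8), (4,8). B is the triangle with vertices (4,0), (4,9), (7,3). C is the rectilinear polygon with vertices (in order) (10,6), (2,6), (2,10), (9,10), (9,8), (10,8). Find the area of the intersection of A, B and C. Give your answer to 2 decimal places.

The intersection is the polygon with vertices (5.5,6), (4,6), (4,8), (4.5,8).
By the shoelace formula its area is 2.00.

2.00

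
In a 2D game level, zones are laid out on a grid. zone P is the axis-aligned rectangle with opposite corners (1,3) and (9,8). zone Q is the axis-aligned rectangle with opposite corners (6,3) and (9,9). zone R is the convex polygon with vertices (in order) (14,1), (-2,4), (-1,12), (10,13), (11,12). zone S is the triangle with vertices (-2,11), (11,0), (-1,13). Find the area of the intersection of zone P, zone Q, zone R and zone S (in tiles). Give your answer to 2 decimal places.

1.80

The intersection is the polygon with vertices (6,5.417), (8.231,3), (7.455,3), (6,4.231).
By the shoelace formula its area is 1.80.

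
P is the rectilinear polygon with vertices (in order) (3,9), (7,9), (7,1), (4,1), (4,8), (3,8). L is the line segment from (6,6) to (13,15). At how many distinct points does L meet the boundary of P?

1

The segment meets the boundary at (7,7.286).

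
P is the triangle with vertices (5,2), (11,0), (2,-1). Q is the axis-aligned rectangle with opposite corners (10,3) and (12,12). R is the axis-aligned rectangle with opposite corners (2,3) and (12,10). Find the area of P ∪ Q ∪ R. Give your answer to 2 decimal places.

By inclusion–exclusion:
Individual areas: |P| = 12, |Q| = 18, |R| = 70.
|P∩Q| = 0.
|P∩R| = 0.
|Q∩R|: x∈[10,12], y∈[3,10] → 2·7 = 14.
|P∩Q∩R| = 0.
|P ∪ Q ∪ R| = 100 − 14 + 0 = 86.00.

86.00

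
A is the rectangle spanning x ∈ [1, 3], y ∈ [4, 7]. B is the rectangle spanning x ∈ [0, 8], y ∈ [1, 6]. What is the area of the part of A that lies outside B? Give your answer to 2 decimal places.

|A∩B|: x∈[1,3], y∈[4,6] → 2·2 = 4.
|A| = 6.
|A ∖ B| = |A| − |A∩B| = 6 − 4 = 2.00.

2.00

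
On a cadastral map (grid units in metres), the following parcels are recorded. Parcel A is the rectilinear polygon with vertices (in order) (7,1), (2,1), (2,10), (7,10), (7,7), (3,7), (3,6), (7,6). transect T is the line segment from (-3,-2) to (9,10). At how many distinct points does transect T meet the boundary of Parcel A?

The segment meets the boundary at (6,7), (5,6), (2,3), (7,8).

4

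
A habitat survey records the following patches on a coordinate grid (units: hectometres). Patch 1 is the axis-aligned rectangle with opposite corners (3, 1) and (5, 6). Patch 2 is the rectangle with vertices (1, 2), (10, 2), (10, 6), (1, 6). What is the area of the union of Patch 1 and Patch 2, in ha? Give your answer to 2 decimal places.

38.00

By inclusion–exclusion:
Individual areas: |Patch 1| = 10, |Patch 2| = 36.
|Patch 1∩Patch 2|: x∈[3,5], y∈[2,6] → 2·4 = 8.
|Patch 1 ∪ Patch 2| = 46 − 8 = 38.00.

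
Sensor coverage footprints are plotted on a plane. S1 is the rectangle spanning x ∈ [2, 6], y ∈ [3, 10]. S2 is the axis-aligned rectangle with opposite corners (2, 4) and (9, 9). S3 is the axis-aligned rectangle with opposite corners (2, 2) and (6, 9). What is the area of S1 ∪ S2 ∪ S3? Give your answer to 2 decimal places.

By inclusion–exclusion:
Individual areas: |S1| = 28, |S2| = 35, |S3| = 28.
|S1∩S2|: x∈[2,6], y∈[4,9] → 4·5 = 20.
|S1∩S3|: x∈[2,6], y∈[3,9] → 4·6 = 24.
|S2∩S3|: x∈[2,6], y∈[4,9] → 4·5 = 20.
|S1∩S2∩S3| = 20.
|S1 ∪ S2 ∪ S3| = 91 − 64 + 20 = 47.00.

47.00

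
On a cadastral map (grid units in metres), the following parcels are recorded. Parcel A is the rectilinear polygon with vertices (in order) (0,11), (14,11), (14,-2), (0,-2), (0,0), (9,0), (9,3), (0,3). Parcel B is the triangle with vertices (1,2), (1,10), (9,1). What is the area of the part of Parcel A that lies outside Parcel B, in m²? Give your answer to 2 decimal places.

133.22

|Parcel A| = 155, |Parcel A∩Parcel B| = 21.7778.
|Parcel A ∖ Parcel B| = |Parcel A| − |Parcel A∩Parcel B| = 155 − 21.7778 = 133.22.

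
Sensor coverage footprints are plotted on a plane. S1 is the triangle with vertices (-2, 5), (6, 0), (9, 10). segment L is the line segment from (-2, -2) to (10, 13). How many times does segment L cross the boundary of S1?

The segment meets the boundary at (1.733,2.667), (6.8,9).

2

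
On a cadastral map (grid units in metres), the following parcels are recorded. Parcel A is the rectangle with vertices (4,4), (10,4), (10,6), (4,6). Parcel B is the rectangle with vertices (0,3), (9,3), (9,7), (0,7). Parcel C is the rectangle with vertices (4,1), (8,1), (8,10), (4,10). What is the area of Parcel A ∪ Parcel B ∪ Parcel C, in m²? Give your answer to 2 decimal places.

By inclusion–exclusion:
Individual areas: |Parcel A| = 12, |Parcel B| = 36, |Parcel C| = 36.
|Parcel A∩Parcel B|: x∈[4,9], y∈[4,6] → 5·2 = 10.
|Parcel A∩Parcel C|: x∈[4,8], y∈[4,6] → 4·2 = 8.
|Parcel B∩Parcel C|: x∈[4,8], y∈[3,7] → 4·4 = 16.
|Parcel A∩Parcel B∩Parcel C| = 8.
|Parcel A ∪ Parcel B ∪ Parcel C| = 84 − 34 + 8 = 58.00.

58.00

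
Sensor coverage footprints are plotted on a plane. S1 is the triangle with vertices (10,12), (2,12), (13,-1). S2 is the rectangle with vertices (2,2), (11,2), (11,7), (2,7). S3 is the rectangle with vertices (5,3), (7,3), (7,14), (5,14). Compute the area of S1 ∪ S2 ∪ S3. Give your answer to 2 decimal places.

By inclusion–exclusion:
Individual areas: |S1| = 52, |S2| = 45, |S3| = 22.
|S1∩S2| = 13.2692.
|S1∩S3| = 9.4545.
|S2∩S3|: x∈[5,7], y∈[3,7] → 2·4 = 8.
|S1∩S2∩S3| = 0.3497.
|S1 ∪ S2 ∪ S3| = 119 − 30.7238 + 0.3497 = 88.63.

88.63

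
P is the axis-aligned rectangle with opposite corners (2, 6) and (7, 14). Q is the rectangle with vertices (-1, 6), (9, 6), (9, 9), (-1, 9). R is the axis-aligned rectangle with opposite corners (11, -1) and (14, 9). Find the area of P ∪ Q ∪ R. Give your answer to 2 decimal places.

85.00

By inclusion–exclusion:
Individual areas: |P| = 40, |Q| = 30, |R| = 30.
|P∩Q|: x∈[2,7], y∈[6,9] → 5·3 = 15.
|P∩R| = 0 (no overlap).
|Q∩R| = 0 (no overlap).
|P∩Q∩R| = 0.
|P ∪ Q ∪ R| = 100 − 15 + 0 = 85.00.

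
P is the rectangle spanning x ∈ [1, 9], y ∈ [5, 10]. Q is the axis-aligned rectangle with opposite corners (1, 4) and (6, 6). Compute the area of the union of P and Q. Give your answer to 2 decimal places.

45.00

By inclusion–exclusion:
Individual areas: |P| = 40, |Q| = 10.
|P∩Q|: x∈[1,6], y∈[5,6] → 5·1 = 5.
|P ∪ Q| = 50 − 5 = 45.00.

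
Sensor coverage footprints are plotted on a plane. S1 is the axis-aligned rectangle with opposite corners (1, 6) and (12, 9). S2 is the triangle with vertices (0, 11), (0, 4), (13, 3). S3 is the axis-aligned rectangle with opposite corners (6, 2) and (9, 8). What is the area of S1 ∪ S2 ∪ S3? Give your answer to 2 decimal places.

By inclusion–exclusion:
Individual areas: |S1| = 33, |S2| = 45.5, |S3| = 18.
|S1∩S2| = 14.0625.
|S1∩S3|: x∈[6,9], y∈[6,8] → 3·2 = 6.
|S2∩S3| = 8.8846.
|S1∩S2∩S3| = 1.3894.
|S1 ∪ S2 ∪ S3| = 96.5 − 28.9471 + 1.3894 = 68.94.

68.94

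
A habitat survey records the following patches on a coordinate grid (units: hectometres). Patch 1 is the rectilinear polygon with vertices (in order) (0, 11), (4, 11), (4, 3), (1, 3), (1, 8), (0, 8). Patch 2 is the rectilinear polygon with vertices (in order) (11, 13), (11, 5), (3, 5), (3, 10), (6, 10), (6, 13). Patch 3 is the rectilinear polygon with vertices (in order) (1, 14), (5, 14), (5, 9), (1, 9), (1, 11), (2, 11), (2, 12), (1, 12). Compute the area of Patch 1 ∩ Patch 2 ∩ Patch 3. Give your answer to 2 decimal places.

1.00

The intersection is the polygon with vertices (3,10), (4,10), (4,9), (3,9).
By the shoelace formula its area is 1.00.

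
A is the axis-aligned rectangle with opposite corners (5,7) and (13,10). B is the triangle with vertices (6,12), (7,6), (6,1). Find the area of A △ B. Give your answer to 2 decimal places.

|A| = 24, |B| = 5.5, |A∩B| = 1.75.
|A △ B| = |A| + |B| − 2·|A∩B| = 24 + 5.5 − 3.5 = 26.00.

26.00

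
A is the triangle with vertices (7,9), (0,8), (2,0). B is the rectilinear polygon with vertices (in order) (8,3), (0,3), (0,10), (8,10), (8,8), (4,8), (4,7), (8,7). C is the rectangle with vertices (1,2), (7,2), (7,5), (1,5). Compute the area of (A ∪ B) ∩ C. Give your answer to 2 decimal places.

The region (A ∪ B) ∩ C is the polygon with vertices (1.25,3), (1,3), (1,5), (7,5), (7,3), (3.667,3), (3.111,2), (1.5,2).
By the shoelace formula its area is 14.01.

14.01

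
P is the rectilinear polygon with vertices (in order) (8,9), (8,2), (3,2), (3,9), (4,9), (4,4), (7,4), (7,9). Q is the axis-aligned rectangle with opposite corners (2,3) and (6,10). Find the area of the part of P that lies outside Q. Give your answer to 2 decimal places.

|P| = 20, |P∩Q| = 8.
|P ∖ Q| = |P| − |P∩Q| = 20 − 8 = 12.00.

12.00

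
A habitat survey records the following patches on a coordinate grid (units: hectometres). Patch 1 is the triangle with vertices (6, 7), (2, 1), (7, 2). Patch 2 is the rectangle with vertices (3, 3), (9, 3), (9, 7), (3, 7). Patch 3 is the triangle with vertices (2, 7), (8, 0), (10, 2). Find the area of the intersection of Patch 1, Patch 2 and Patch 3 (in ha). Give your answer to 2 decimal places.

The intersection is the polygon with vertices (6.8,3), (5.429,3), (4.25,4.375), (4.824,5.235), (6.571,4.143).
By the shoelace formula its area is 3.31.

3.31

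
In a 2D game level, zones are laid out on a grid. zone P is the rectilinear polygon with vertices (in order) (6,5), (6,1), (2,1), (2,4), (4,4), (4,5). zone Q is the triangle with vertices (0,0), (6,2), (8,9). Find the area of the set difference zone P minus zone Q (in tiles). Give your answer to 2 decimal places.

|zone P| = 14, |zone P∩zone Q| = 11.0278.
|zone P ∖ zone Q| = |zone P| − |zone P∩zone Q| = 14 − 11.0278 = 2.97.

2.97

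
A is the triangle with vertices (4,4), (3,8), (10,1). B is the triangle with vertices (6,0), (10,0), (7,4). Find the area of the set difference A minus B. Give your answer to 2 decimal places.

|A| = 10.5, |A∩B| = 1.6.
|A ∖ B| = |A| − |A∩B| = 10.5 − 1.6 = 8.90.

8.90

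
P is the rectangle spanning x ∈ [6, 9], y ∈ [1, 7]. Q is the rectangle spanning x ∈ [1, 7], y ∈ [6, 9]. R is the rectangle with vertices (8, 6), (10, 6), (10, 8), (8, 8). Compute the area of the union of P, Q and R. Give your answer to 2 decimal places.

By inclusion–exclusion:
Individual areas: |P| = 18, |Q| = 18, |R| = 4.
|P∩Q|: x∈[6,7], y∈[6,7] → 1·1 = 1.
|P∩R|: x∈[8,9], y∈[6,7] → 1·1 = 1.
|Q∩R| = 0 (no overlap).
|P∩Q∩R| = 0.
|P ∪ Q ∪ R| = 40 − 2 + 0 = 38.00.

38.00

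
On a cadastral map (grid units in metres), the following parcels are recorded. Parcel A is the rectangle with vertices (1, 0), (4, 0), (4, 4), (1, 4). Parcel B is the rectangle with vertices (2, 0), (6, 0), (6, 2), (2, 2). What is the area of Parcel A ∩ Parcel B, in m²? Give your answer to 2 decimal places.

|Parcel A∩Parcel B|: x∈[2,4], y∈[0,2] → 2·2 = 4.

4.00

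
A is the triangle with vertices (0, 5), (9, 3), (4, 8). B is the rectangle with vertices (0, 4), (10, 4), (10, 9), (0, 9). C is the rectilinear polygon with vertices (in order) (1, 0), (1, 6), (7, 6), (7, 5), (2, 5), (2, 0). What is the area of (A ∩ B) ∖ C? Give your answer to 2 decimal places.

|A ∩ B| = 15.75.
|(A ∩ B) ∩ C| = 5.7917.
|(A ∩ B) ∖ C| = 15.75 − 5.7917 = 9.96.

9.96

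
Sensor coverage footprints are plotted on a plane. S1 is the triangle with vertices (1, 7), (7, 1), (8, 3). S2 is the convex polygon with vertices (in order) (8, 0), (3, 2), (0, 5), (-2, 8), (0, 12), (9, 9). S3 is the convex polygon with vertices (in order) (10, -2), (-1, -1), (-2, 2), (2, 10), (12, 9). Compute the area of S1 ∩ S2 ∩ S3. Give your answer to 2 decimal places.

The intersection is the polygon with vertices (7,1), (1,7), (8,3).
By the shoelace formula its area is 9.00.

9.00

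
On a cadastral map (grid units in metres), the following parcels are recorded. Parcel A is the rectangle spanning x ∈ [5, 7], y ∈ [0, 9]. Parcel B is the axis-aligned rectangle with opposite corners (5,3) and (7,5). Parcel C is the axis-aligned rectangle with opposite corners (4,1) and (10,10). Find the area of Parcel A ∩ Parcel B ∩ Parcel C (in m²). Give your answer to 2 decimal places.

4.00

The intersection is the polygon with vertices (5,3), (5,5), (7,5), (7,3).
By the shoelace formula its area is 4.00.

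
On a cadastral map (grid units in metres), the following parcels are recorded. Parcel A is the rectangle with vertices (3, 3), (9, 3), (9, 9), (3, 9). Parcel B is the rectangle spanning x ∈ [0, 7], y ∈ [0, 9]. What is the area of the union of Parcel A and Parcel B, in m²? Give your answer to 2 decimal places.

By inclusion–exclusion:
Individual areas: |Parcel A| = 36, |Parcel B| = 63.
|Parcel A∩Parcel B|: x∈[3,7], y∈[3,9] → 4·6 = 24.
|Parcel A ∪ Parcel B| = 99 − 24 = 75.00.

75.00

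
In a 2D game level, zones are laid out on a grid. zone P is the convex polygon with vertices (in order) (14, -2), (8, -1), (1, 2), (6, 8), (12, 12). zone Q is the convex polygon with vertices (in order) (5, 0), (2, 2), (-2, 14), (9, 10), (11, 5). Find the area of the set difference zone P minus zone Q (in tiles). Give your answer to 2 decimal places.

|zone P| = 100.5, |zone P∩zone Q| = 46.3677.
|zone P ∖ zone Q| = |zone P| − |zone P∩zone Q| = 100.5 − 46.3677 = 54.13.

54.13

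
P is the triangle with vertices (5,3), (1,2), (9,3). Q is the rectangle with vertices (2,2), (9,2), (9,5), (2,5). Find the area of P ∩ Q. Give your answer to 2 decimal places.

1.94

The intersection is the polygon with vertices (5,3), (9,3), (2,2.125), (2,2.25).
By the shoelace formula its area is 1.94.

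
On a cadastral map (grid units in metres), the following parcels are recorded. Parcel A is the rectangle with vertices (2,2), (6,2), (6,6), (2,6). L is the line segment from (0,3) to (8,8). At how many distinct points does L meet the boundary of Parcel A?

2

The segment meets the boundary at (4.8,6), (2,4.25).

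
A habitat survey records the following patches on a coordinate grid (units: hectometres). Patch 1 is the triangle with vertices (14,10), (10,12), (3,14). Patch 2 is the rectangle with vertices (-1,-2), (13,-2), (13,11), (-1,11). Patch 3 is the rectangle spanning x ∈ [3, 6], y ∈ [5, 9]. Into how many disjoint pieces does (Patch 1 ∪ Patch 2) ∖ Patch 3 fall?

1

(Patch 1 ∪ Patch 2) ∖ Patch 3 is a single connected region.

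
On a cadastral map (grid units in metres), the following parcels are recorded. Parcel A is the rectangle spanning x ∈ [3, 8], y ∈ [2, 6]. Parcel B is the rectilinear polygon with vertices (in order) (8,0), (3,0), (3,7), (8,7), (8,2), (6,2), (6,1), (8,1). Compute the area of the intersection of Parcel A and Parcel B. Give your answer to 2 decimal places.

20.00

The intersection is the polygon with vertices (8,2), (6,2), (3,2), (3,6), (8,6).
By the shoelace formula its area is 20.00.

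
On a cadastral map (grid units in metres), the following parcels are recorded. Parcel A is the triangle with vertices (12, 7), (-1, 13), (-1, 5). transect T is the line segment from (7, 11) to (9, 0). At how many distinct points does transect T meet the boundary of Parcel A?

The segment meets the boundary at (7.844,6.361), (7.336,9.153).

2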